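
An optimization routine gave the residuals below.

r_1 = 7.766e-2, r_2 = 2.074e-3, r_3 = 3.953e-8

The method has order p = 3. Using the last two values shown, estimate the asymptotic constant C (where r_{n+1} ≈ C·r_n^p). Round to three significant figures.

4.43

C ≈ r_3 / r_2^3
  = 3.953e-8 / (2.074e-3)^3
  = 3.953e-8 / 8.92126e-09 ≈ 4.431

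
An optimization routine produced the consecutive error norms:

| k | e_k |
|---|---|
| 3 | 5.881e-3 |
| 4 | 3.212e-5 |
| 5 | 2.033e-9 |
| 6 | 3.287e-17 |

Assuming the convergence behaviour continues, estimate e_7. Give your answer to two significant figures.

1.1e-31

First estimate the order: p ≈ ln(e_6/e_5) / ln(e_5/e_4) = ln(3.287e-17/2.033e-9)/ln(2.033e-9/3.212e-5) = ln(1.61682e-08)/ln(6.32939e-05) ≈ 1.8557.
Then e_7 ≈ e_6·(e_6/e_5)^p = 3.287e-17·(1.61682e-08)^1.8557 = 3.287e-17·3.48027e-15 ≈ 1.144e-31.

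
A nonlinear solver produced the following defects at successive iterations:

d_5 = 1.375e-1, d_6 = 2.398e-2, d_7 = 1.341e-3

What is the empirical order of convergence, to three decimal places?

p ≈ ln(d_7/d_6) / ln(d_6/d_5)
  = ln(1.341e-3/2.398e-2) / ln(2.398e-2/1.375e-1)
  = ln(0.0559216) / ln(0.1744)
  = -2.883805 / -1.746404 ≈ 1.651282

1.651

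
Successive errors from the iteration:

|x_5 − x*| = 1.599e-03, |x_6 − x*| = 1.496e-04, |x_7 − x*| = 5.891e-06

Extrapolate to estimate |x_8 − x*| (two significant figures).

7.1e-8

First estimate the order: p ≈ ln(|x_7 − x*|/|x_6 − x*|) / ln(|x_6 − x*|/|x_5 − x*|) = ln(5.891e-06/1.496e-04)/ln(1.496e-04/1.599e-03) = ln(0.0393783)/ln(0.0935585) ≈ 1.3653.
Then |x_8 − x*| ≈ |x_7 − x*|·(|x_7 − x*|/|x_6 − x*|)^p = 5.891e-06·(0.0393783)^1.3653 = 5.891e-06·0.012081 ≈ 7.117e-08.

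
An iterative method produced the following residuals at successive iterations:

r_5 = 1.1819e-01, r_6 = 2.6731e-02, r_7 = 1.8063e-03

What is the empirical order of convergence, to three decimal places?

1.813

p ≈ ln(r_7/r_6) / ln(r_6/r_5)
  = ln(1.8063e-03/2.6731e-02) / ln(2.6731e-02/1.1819e-01)
  = ln(0.0675732) / ln(0.22617)
  = -2.694544 / -1.486468 ≈ 1.812716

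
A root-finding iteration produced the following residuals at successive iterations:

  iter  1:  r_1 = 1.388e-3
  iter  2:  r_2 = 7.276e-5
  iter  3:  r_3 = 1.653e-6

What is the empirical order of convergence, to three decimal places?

1.284

p ≈ ln(r_3/r_2) / ln(r_2/r_1)
  = ln(1.653e-6/7.276e-5) / ln(7.276e-5/1.388e-3)
  = ln(0.0227185) / ln(0.0524207)
  = -3.784576 / -2.948454 ≈ 1.283580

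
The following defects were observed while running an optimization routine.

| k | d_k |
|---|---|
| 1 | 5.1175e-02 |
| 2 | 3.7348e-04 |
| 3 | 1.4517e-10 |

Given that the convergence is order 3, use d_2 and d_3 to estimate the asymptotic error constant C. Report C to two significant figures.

2.8

C ≈ d_3 / d_2^3
  = 1.4517e-10 / (3.7348e-04)^3
  = 1.4517e-10 / 5.20957e-11 ≈ 2.7866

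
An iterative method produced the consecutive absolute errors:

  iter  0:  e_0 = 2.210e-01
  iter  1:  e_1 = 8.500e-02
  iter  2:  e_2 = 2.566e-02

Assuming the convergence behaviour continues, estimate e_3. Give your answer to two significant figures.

First estimate the order: p ≈ ln(e_2/e_1) / ln(e_1/e_0) = ln(2.566e-02/8.500e-02)/ln(8.500e-02/2.210e-01) = ln(0.301882)/ln(0.384615) ≈ 1.2535.
Then e_3 ≈ e_2·(e_2/e_1)^p = 2.566e-02·(0.301882)^1.2535 = 2.566e-02·0.222831 ≈ 0.005718.

5.7e-3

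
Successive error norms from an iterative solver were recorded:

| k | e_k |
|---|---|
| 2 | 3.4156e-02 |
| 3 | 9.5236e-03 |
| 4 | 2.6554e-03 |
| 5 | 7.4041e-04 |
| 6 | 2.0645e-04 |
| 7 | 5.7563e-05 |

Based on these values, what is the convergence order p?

Consecutive ratios: e_7/e_6 = 5.7563e-05/2.0645e-04 = 0.278823, e_6/e_5 = 2.0645e-04/7.4041e-04 = 0.278832.
p ≈ ln(0.278823)/ln(0.278832) = -1.2772/-1.2771 ≈ 1.00.
So the convergence is linear (order 1).

1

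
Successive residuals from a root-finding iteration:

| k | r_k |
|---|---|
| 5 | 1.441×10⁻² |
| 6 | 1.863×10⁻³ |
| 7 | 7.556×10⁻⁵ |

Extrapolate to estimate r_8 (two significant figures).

First estimate the order: p ≈ ln(r_7/r_6) / ln(r_6/r_5) = ln(7.556×10⁻⁵/1.863×10⁻³)/ln(1.863×10⁻³/1.441×10⁻²) = ln(0.0405582)/ln(0.129285) ≈ 1.5667.
Then r_8 ≈ r_7·(r_7/r_6)^p = 7.556×10⁻⁵·(0.0405582)^1.5667 = 7.556×10⁻⁵·0.00659594 ≈ 4.984e-07.

5.0e-7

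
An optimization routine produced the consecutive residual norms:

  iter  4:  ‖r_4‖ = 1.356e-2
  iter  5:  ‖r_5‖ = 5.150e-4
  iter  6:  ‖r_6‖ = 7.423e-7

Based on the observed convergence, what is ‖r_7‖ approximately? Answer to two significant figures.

First estimate the order: p ≈ ln(‖r_6‖/‖r_5‖) / ln(‖r_5‖/‖r_4‖) = ln(7.423e-7/5.150e-4)/ln(5.150e-4/1.356e-2) = ln(0.00144136)/ln(0.0379794) ≈ 2.0002.
Then ‖r_7‖ ≈ ‖r_6‖·(‖r_6‖/‖r_5‖)^p = 7.423e-7·(0.00144136)^2.0002 = 7.423e-7·2.0748e-06 ≈ 1.54e-12.

1.5e-12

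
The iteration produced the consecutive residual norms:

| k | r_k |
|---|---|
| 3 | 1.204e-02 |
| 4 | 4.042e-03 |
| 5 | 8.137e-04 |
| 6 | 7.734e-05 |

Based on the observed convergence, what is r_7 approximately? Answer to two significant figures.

2.4e-6

First estimate the order: p ≈ ln(r_6/r_5) / ln(r_5/r_4) = ln(7.734e-05/8.137e-04)/ln(8.137e-04/4.042e-03) = ln(0.0950473)/ln(0.201311) ≈ 1.4682.
Then r_7 ≈ r_6·(r_6/r_5)^p = 7.734e-05·(0.0950473)^1.4682 = 7.734e-05·0.0315799 ≈ 2.442e-06.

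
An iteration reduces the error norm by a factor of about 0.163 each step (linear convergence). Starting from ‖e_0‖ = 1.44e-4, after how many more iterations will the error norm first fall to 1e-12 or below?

After k steps, ‖e_k‖ ≈ 1.44e-4·0.163^k.
Need 0.163^k ≤ 1e-12/1.44e-4 = 6.94444e-09.
k ≥ ln(6.94444e-09)/ln(0.163) = -18.7853/-1.81401 = 10.356.
Smallest integer k = 11.

11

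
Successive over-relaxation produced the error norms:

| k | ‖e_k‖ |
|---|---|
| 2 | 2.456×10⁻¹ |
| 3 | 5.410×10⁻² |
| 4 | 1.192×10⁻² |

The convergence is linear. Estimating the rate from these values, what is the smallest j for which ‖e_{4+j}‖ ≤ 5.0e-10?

Rate ρ ≈ ‖e_4‖/‖e_3‖ = 1.192×10⁻²/5.410×10⁻² = 0.2203.
After j more steps, ‖e_{4+j}‖ ≈ 1.192×10⁻²·ρ^j; need ρ^j ≤ 5.0e-10/1.192×10⁻² = 4.19463e-08.
j ≥ ln(4.19463e-08)/ln(0.2203) = -16.9869/-1.51277 = 11.229.
So 12 more iterations are needed.

12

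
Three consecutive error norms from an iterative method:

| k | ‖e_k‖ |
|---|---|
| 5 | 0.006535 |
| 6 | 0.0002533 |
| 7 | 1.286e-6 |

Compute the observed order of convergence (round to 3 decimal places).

p ≈ ln(‖e_7‖/‖e_6‖) / ln(‖e_6‖/‖e_5‖)
  = ln(1.286e-6/0.0002533) / ln(0.0002533/0.006535)
  = ln(0.00507698) / ln(0.0387605)
  = -5.283039 / -3.250354 ≈ 1.625373

1.625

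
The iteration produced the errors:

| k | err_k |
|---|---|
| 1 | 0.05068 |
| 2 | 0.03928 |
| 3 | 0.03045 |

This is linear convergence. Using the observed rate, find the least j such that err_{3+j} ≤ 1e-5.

32

Rate ρ ≈ err_3/err_2 = 0.03045/0.03928 = 0.7752.
After j more steps, err_{3+j} ≈ 0.03045·ρ^j; need ρ^j ≤ 1e-5/0.03045 = 0.000328407.
j ≥ ln(0.000328407)/ln(0.7752) = -8.0213/-0.25463 = 31.502.
So 32 more iterations are needed.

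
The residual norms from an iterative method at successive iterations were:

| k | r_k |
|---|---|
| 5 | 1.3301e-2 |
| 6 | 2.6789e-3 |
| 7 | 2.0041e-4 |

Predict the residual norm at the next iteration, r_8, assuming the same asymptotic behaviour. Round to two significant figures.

3.0e-6

First estimate the order: p ≈ ln(r_7/r_6) / ln(r_6/r_5) = ln(2.0041e-4/2.6789e-3)/ln(2.6789e-3/1.3301e-2) = ln(0.0748106)/ln(0.201406) ≈ 1.6180.
Then r_8 ≈ r_7·(r_7/r_6)^p = 2.0041e-4·(0.0748106)^1.6180 = 2.0041e-4·0.0150686 ≈ 3.02e-06.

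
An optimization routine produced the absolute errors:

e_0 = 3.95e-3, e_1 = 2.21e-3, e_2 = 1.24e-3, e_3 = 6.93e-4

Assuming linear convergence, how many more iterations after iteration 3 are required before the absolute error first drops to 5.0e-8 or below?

17

Rate ρ ≈ e_3/e_2 = 6.93e-4/1.24e-3 = 0.5589.
After j more steps, e_{3+j} ≈ 6.93e-4·ρ^j; need ρ^j ≤ 5.0e-8/6.93e-4 = 7.21501e-05.
j ≥ ln(7.21501e-05)/ln(0.5589) = -9.5368/-0.58178 = 16.392.
So 17 more iterations are needed.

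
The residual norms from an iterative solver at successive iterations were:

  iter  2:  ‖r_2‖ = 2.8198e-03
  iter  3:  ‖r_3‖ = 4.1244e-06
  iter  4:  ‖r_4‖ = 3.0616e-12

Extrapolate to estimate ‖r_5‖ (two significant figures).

1.7e-25

First estimate the order: p ≈ ln(‖r_4‖/‖r_3‖) / ln(‖r_3‖/‖r_2‖) = ln(3.0616e-12/4.1244e-06)/ln(4.1244e-06/2.8198e-03) = ln(7.42314e-07)/ln(0.00146266) ≈ 2.1622.
Then ‖r_5‖ ≈ ‖r_4‖·(‖r_4‖/‖r_3‖)^p = 3.0616e-12·(7.42314e-07)^2.1622 = 3.0616e-12·5.5845e-14 ≈ 1.71e-25.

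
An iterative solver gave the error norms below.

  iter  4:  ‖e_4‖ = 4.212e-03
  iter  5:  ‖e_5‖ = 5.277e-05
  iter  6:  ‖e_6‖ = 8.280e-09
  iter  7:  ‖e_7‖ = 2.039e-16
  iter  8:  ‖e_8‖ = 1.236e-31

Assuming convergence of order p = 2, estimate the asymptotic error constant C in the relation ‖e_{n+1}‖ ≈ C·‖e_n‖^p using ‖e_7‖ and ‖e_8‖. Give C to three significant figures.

2.97

C ≈ ‖e_8‖ / ‖e_7‖^2
  = 1.236e-31 / (2.039e-16)^2
  = 1.236e-31 / 4.15752e-32 ≈ 2.9729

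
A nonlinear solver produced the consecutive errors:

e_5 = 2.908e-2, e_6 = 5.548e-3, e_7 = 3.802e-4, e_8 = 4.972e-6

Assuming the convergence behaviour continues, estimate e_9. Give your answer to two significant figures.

4.5e-9

First estimate the order: p ≈ ln(e_8/e_7) / ln(e_7/e_6) = ln(4.972e-6/3.802e-4)/ln(3.802e-4/5.548e-3) = ln(0.0130773)/ln(0.0685292) ≈ 1.6179.
Then e_9 ≈ e_8·(e_8/e_7)^p = 4.972e-6·(0.0130773)^1.6179 = 4.972e-6·0.000896839 ≈ 4.459e-09.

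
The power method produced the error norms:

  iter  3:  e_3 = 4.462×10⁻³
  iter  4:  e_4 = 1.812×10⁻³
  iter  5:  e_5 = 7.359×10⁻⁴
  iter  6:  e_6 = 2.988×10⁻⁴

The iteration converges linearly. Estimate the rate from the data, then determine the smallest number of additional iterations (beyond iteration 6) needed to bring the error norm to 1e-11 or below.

Rate ρ ≈ e_6/e_5 = 2.988×10⁻⁴/7.359×10⁻⁴ = 0.4060.
After j more steps, e_{6+j} ≈ 2.988×10⁻⁴·ρ^j; need ρ^j ≤ 1e-11/2.988×10⁻⁴ = 3.34672e-08.
j ≥ ln(3.34672e-08)/ln(0.4060) = -17.2127/-0.90140 = 19.096.
So 20 more iterations are needed.

20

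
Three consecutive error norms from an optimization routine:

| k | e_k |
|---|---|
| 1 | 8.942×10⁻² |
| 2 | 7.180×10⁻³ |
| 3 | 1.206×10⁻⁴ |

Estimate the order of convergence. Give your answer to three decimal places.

p ≈ ln(e_3/e_2) / ln(e_2/e_1)
  = ln(1.206×10⁻⁴/7.180×10⁻³) / ln(7.180×10⁻³/8.942×10⁻²)
  = ln(0.0167967) / ln(0.0802952)
  = -4.086573 / -2.522045 ≈ 1.620341

1.620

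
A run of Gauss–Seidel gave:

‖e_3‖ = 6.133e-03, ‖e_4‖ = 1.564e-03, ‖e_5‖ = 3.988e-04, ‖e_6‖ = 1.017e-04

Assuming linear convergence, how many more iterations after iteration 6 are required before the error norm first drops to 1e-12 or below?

Rate ρ ≈ ‖e_6‖/‖e_5‖ = 1.017e-04/3.988e-04 = 0.2550.
After j more steps, ‖e_{6+j}‖ ≈ 1.017e-04·ρ^j; need ρ^j ≤ 1e-12/1.017e-04 = 9.83284e-09.
j ≥ ln(9.83284e-09)/ln(0.2550) = -18.4375/-1.36649 = 13.493.
So 14 more iterations are needed.

14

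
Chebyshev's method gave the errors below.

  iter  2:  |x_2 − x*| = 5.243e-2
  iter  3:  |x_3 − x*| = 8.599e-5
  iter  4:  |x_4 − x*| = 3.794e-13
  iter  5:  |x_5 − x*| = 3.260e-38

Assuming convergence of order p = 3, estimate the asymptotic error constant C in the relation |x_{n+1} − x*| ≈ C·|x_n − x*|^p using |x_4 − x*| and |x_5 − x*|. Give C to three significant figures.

C ≈ |x_5 − x*| / |x_4 − x*|^3
  = 3.260e-38 / (3.794e-13)^3
  = 3.260e-38 / 5.46125e-38 ≈ 0.59693

0.597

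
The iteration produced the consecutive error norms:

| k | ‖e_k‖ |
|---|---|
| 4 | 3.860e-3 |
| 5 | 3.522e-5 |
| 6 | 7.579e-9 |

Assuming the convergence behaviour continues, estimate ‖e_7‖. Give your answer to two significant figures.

First estimate the order: p ≈ ln(‖e_6‖/‖e_5‖) / ln(‖e_5‖/‖e_4‖) = ln(7.579e-9/3.522e-5)/ln(3.522e-5/3.860e-3) = ln(0.00021519)/ln(0.00912435) ≈ 1.7978.
Then ‖e_7‖ ≈ ‖e_6‖·(‖e_6‖/‖e_5‖)^p = 7.579e-9·(0.00021519)^1.7978 = 7.579e-9·2.55357e-07 ≈ 1.935e-15.

1.9e-15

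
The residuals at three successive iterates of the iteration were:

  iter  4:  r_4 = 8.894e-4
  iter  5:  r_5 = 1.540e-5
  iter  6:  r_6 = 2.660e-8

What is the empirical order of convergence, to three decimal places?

1.568

p ≈ ln(r_6/r_5) / ln(r_5/r_4)
  = ln(2.660e-8/1.540e-5) / ln(1.540e-5/8.894e-4)
  = ln(0.00172727) / ln(0.017315)
  = -6.361213 / -4.056182 ≈ 1.568276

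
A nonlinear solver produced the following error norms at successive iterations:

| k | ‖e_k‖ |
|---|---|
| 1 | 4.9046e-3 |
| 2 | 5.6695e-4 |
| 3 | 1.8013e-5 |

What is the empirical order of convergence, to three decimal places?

1.599

p ≈ ln(‖e_3‖/‖e_2‖) / ln(‖e_2‖/‖e_1‖)
  = ln(1.8013e-5/5.6695e-4) / ln(5.6695e-4/4.9046e-3)
  = ln(0.0317718) / ln(0.115596)
  = -3.449176 / -2.157654 ≈ 1.598577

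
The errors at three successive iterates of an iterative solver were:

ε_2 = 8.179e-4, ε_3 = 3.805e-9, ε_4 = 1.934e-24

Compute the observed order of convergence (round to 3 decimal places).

p ≈ ln(ε_4/ε_3) / ln(ε_3/ε_2)
  = ln(1.934e-24/3.805e-9) / ln(3.805e-9/8.179e-4)
  = ln(5.08279e-16) / ln(4.65216e-06)
  = -35.215501 / -12.278179 ≈ 2.868137

2.868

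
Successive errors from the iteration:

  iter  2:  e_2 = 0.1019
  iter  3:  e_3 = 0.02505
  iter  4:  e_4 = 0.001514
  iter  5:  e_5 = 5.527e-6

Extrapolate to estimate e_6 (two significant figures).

7.4e-11

First estimate the order: p ≈ ln(e_5/e_4) / ln(e_4/e_3) = ln(5.527e-6/0.001514)/ln(0.001514/0.02505) = ln(0.00365059)/ln(0.0604391) ≈ 2.0002.
Then e_6 ≈ e_5·(e_5/e_4)^p = 5.527e-6·(0.00365059)^2.0002 = 5.527e-6·1.33119e-05 ≈ 7.357e-11.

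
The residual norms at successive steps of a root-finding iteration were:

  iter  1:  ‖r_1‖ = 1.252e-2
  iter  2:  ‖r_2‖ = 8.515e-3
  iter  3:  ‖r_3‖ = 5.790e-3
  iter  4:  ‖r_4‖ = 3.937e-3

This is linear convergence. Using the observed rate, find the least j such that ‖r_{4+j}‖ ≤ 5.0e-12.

54

Rate ρ ≈ ‖r_4‖/‖r_3‖ = 3.937e-3/5.790e-3 = 0.6800.
After j more steps, ‖r_{4+j}‖ ≈ 3.937e-3·ρ^j; need ρ^j ≤ 5.0e-12/3.937e-3 = 1.27e-09.
j ≥ ln(1.27e-09)/ln(0.6800) = -20.4842/-0.38566 = 53.115.
So 54 more iterations are needed.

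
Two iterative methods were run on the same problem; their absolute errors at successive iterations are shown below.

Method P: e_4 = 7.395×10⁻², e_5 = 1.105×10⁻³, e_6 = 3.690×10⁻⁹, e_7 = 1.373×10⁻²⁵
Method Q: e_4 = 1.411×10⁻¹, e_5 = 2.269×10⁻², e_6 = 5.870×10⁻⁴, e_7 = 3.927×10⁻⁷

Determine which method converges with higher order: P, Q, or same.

Method P: p ≈ ln(1.373×10⁻²⁵/3.690×10⁻⁹)/ln(3.690×10⁻⁹/1.105×10⁻³) ≈ 3.00.
Method Q: p ≈ ln(3.927×10⁻⁷/5.870×10⁻⁴)/ln(5.870×10⁻⁴/2.269×10⁻²) ≈ 2.00.
Method P has the higher order (≈3.0 vs ≈2.0).

P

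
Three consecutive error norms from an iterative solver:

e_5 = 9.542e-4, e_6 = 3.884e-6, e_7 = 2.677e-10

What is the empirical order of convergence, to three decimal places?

p ≈ ln(e_7/e_6) / ln(e_6/e_5)
  = ln(2.677e-10/3.884e-6) / ln(3.884e-6/9.542e-4)
  = ln(6.89238e-05) / ln(0.00407043)
  = -9.582509 / -5.504007 ≈ 1.741006

1.741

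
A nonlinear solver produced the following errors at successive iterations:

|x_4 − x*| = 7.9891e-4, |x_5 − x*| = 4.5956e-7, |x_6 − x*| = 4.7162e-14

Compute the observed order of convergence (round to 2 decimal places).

p ≈ ln(|x_6 − x*|/|x_5 − x*|) / ln(|x_5 − x*|/|x_4 − x*|)
  = ln(4.7162e-14/4.5956e-7) / ln(4.5956e-7/7.9891e-4)
  = ln(1.02624e-07) / ln(0.000575234)
  = -16.09219 / -7.46073 ≈ 2.15692

2.16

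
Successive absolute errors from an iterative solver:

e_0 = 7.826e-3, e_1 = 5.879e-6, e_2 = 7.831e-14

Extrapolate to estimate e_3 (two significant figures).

First estimate the order: p ≈ ln(e_2/e_1) / ln(e_1/e_0) = ln(7.831e-14/5.879e-6)/ln(5.879e-6/7.826e-3) = ln(1.33203e-08)/ln(0.000751214) ≈ 2.5208.
Then e_3 ≈ e_2·(e_2/e_1)^p = 7.831e-14·(1.33203e-08)^2.5208 = 7.831e-14·1.40435e-20 ≈ 1.1e-33.

1.1e-33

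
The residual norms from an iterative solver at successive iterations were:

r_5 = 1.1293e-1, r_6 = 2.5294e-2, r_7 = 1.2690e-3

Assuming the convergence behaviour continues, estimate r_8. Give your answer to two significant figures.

First estimate the order: p ≈ ln(r_7/r_6) / ln(r_6/r_5) = ln(1.2690e-3/2.5294e-2)/ln(2.5294e-2/1.1293e-1) = ln(0.05017)/ln(0.223979) ≈ 2.0000.
Then r_8 ≈ r_7·(r_7/r_6)^p = 1.2690e-3·(0.05017)^2.0000 = 1.2690e-3·0.00251703 ≈ 3.194e-06.

3.2e-6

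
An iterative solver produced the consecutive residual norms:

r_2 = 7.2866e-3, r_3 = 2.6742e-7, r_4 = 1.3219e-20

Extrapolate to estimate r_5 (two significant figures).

1.6e-60

First estimate the order: p ≈ ln(r_4/r_3) / ln(r_3/r_2) = ln(1.3219e-20/2.6742e-7)/ln(2.6742e-7/7.2866e-3) = ln(4.94316e-14)/ln(3.67002e-05) ≈ 3.0000.
Then r_5 ≈ r_4·(r_4/r_3)^p = 1.3219e-20·(4.94316e-14)^3.0000 = 1.3219e-20·1.20785e-40 ≈ 1.597e-60.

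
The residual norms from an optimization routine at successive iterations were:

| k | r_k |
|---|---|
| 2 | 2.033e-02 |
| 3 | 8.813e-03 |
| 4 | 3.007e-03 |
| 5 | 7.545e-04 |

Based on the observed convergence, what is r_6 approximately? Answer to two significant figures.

First estimate the order: p ≈ ln(r_5/r_4) / ln(r_4/r_3) = ln(7.545e-04/3.007e-03)/ln(3.007e-03/8.813e-03) = ln(0.250915)/ln(0.3412) ≈ 1.2858.
Then r_6 ≈ r_5·(r_5/r_4)^p = 7.545e-04·(0.250915)^1.2858 = 7.545e-04·0.16901 ≈ 0.0001275.

1.3e-4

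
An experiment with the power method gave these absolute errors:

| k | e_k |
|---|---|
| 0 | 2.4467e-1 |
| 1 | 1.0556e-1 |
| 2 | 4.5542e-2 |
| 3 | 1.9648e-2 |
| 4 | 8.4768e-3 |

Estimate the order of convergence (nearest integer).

1

Consecutive ratios: e_4/e_3 = 8.4768e-3/1.9648e-2 = 0.431433, e_3/e_2 = 1.9648e-2/4.5542e-2 = 0.431426.
p ≈ ln(0.431433)/ln(0.431426) = -0.8406/-0.8407 ≈ 1.00.
So the convergence is linear (order 1).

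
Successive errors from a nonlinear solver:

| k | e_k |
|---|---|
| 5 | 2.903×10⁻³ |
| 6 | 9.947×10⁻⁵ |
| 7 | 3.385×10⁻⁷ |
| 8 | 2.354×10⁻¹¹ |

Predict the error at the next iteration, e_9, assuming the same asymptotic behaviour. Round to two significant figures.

First estimate the order: p ≈ ln(e_8/e_7) / ln(e_7/e_6) = ln(2.354×10⁻¹¹/3.385×10⁻⁷)/ln(3.385×10⁻⁷/9.947×10⁻⁵) = ln(6.95421e-05)/ln(0.00340304) ≈ 1.6846.
Then e_9 ≈ e_8·(e_8/e_7)^p = 2.354×10⁻¹¹·(6.95421e-05)^1.6846 = 2.354×10⁻¹¹·9.90491e-08 ≈ 2.332e-18.

2.3e-18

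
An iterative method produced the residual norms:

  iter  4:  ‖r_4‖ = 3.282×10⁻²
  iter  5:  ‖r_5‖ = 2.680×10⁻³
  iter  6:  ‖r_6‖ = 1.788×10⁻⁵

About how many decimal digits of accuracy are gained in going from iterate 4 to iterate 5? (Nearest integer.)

Digits gained ≈ log₁₀(‖r_4‖/‖r_5‖) = log₁₀(3.282×10⁻²/2.680×10⁻³) = log₁₀(12.2463) ≈ 1.088.

1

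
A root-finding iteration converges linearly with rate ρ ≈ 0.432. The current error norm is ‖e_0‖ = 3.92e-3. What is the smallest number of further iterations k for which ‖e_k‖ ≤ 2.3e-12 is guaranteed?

26

After k steps, ‖e_k‖ ≈ 3.92e-3·0.432^k.
Need 0.432^k ≤ 2.3e-12/3.92e-3 = 5.86735e-10.
k ≥ ln(5.86735e-10)/ln(0.432) = -21.2564/-0.83933 = 25.325.
Smallest integer k = 26.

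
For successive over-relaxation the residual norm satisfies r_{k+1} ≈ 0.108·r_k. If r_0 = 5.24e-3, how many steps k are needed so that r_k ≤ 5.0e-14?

After k steps, r_k ≈ 5.24e-3·0.108^k.
Need 0.108^k ≤ 5.0e-14/5.24e-3 = 9.54198e-12.
k ≥ ln(9.54198e-12)/ln(0.108) = -25.3753/-2.22562 = 11.401.
Smallest integer k = 12.

12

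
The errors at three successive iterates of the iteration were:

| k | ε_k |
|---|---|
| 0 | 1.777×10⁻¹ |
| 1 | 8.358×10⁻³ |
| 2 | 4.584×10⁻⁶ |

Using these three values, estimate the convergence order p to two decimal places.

2.46

p ≈ ln(ε_2/ε_1) / ln(ε_1/ε_0)
  = ln(4.584×10⁻⁶/8.358×10⁻³) / ln(8.358×10⁻³/1.777×10⁻¹)
  = ln(0.000548457) / ln(0.0470343)
  = -7.50840 / -3.05688 ≈ 2.45623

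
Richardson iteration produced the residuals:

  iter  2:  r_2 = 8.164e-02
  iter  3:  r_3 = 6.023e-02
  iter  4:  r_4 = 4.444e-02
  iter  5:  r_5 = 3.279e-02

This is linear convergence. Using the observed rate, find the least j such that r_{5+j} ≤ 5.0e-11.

67

Rate ρ ≈ r_5/r_4 = 3.279e-02/4.444e-02 = 0.7378.
After j more steps, r_{5+j} ≈ 3.279e-02·ρ^j; need ρ^j ≤ 5.0e-11/3.279e-02 = 1.52486e-09.
j ≥ ln(1.52486e-09)/ln(0.7378) = -20.3014/-0.30408 = 66.763.
So 67 more iterations are needed.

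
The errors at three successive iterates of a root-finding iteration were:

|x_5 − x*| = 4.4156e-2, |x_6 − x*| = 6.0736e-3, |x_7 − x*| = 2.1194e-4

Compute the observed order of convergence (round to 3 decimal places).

1.691

p ≈ ln(|x_7 − x*|/|x_6 − x*|) / ln(|x_6 − x*|/|x_5 − x*|)
  = ln(2.1194e-4/6.0736e-3) / ln(6.0736e-3/4.4156e-2)
  = ln(0.0348953) / ln(0.137549)
  = -3.355403 / -1.983775 ≈ 1.691423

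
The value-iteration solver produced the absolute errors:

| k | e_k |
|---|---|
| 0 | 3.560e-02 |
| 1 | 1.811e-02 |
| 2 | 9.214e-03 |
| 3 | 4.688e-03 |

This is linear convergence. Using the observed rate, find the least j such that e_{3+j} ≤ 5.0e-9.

Rate ρ ≈ e_3/e_2 = 4.688e-03/9.214e-03 = 0.5088.
After j more steps, e_{3+j} ≈ 4.688e-03·ρ^j; need ρ^j ≤ 5.0e-9/4.688e-03 = 1.06655e-06.
j ≥ ln(1.06655e-06)/ln(0.5088) = -13.7511/-0.67570 = 20.351.
So 21 more iterations are needed.

21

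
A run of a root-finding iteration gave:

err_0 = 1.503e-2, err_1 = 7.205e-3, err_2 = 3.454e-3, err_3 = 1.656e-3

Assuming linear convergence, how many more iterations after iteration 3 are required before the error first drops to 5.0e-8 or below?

15

Rate ρ ≈ err_3/err_2 = 1.656e-3/3.454e-3 = 0.4794.
After j more steps, err_{3+j} ≈ 1.656e-3·ρ^j; need ρ^j ≤ 5.0e-8/1.656e-3 = 3.01932e-05.
j ≥ ln(3.01932e-05)/ln(0.4794) = -10.4079/-0.73522 = 14.156.
So 15 more iterations are needed.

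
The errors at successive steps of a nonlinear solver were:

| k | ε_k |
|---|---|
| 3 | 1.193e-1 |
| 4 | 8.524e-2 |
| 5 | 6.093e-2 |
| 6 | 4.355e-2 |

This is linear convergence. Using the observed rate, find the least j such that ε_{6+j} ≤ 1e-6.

32

Rate ρ ≈ ε_6/ε_5 = 4.355e-2/6.093e-2 = 0.7148.
After j more steps, ε_{6+j} ≈ 4.355e-2·ρ^j; need ρ^j ≤ 1e-6/4.355e-2 = 2.29621e-05.
j ≥ ln(2.29621e-05)/ln(0.7148) = -10.6817/-0.33575 = 31.814.
So 32 more iterations are needed.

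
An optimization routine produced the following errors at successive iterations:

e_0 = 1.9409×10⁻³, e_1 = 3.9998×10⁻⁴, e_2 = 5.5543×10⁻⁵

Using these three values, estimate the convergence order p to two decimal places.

p ≈ ln(e_2/e_1) / ln(e_1/e_0)
  = ln(5.5543×10⁻⁵/3.9998×10⁻⁴) / ln(3.9998×10⁻⁴/1.9409×10⁻³)
  = ln(0.138864) / ln(0.20608)
  = -1.97426 / -1.57949 ≈ 1.24994

1.25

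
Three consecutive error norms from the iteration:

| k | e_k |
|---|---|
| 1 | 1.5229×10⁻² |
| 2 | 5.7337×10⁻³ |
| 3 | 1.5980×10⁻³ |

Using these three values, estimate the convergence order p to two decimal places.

1.31

p ≈ ln(e_3/e_2) / ln(e_2/e_1)
  = ln(1.5980×10⁻³/5.7337×10⁻³) / ln(5.7337×10⁻³/1.5229×10⁻²)
  = ln(0.278703) / ln(0.376499)
  = -1.27761 / -0.97684 ≈ 1.30790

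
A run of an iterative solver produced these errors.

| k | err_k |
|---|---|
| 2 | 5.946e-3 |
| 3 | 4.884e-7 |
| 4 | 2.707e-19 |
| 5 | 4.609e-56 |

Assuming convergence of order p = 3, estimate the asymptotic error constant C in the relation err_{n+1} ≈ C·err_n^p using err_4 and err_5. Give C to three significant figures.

C ≈ err_5 / err_4^3
  = 4.609e-56 / (2.707e-19)^3
  = 4.609e-56 / 1.98365e-56 ≈ 2.3235

2.32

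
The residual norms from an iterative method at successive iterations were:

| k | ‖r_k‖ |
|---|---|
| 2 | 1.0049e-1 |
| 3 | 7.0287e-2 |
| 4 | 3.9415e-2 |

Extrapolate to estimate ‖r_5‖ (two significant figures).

1.5e-2

First estimate the order: p ≈ ln(‖r_4‖/‖r_3‖) / ln(‖r_3‖/‖r_2‖) = ln(3.9415e-2/7.0287e-2)/ln(7.0287e-2/1.0049e-1) = ln(0.560772)/ln(0.699443) ≈ 1.6181.
Then ‖r_5‖ ≈ ‖r_4‖·(‖r_4‖/‖r_3‖)^p = 3.9415e-2·(0.560772)^1.6181 = 3.9415e-2·0.392203 ≈ 0.01546.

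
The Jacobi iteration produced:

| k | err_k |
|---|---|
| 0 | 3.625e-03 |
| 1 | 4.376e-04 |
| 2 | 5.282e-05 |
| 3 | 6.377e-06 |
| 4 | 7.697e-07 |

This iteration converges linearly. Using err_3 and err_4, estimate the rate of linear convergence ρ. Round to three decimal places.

ρ ≈ err_4/err_3 = 7.697e-07/6.377e-06 = 0.12070

0.121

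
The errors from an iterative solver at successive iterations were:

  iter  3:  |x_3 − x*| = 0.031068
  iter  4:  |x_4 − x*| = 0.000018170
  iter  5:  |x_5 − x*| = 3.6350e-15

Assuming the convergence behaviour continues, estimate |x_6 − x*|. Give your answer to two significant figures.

2.9e-44

First estimate the order: p ≈ ln(|x_5 − x*|/|x_4 − x*|) / ln(|x_4 − x*|/|x_3 − x*|) = ln(3.6350e-15/0.000018170)/ln(0.000018170/0.031068) = ln(2.00055e-10)/ln(0.000584846) ≈ 3.0000.
Then |x_6 − x*| ≈ |x_5 − x*|·(|x_5 − x*|/|x_4 − x*|)^p = 3.6350e-15·(2.00055e-10)^3.0000 = 3.6350e-15·8.0066e-30 ≈ 2.91e-44.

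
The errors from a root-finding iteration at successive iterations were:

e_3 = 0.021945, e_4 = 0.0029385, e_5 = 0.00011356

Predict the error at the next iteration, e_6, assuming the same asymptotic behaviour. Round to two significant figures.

5.9e-7

First estimate the order: p ≈ ln(e_5/e_4) / ln(e_4/e_3) = ln(0.00011356/0.0029385)/ln(0.0029385/0.021945) = ln(0.0386456)/ln(0.133903) ≈ 1.6181.
Then e_6 ≈ e_5·(e_5/e_4)^p = 0.00011356·(0.0386456)^1.6181 = 0.00011356·0.00517353 ≈ 5.875e-07.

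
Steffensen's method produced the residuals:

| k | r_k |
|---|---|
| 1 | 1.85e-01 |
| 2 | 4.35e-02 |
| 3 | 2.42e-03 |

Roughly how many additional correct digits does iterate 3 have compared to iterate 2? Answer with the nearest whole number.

1

Digits gained ≈ log₁₀(r_2/r_3) = log₁₀(4.35e-02/2.42e-03) = log₁₀(17.9752) ≈ 1.255.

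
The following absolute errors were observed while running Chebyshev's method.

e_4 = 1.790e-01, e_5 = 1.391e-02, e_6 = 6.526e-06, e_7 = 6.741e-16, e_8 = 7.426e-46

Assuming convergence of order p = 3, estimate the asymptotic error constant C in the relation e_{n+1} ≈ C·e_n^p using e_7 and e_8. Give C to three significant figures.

2.42

C ≈ e_8 / e_7^3
  = 7.426e-46 / (6.741e-16)^3
  = 7.426e-46 / 3.06318e-46 ≈ 2.4243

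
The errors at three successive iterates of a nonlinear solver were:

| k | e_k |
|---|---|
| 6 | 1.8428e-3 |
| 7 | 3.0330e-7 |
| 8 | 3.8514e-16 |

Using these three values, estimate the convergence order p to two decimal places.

2.35

p ≈ ln(e_8/e_7) / ln(e_7/e_6)
  = ln(3.8514e-16/3.0330e-7) / ln(3.0330e-7/1.8428e-3)
  = ln(1.26983e-09) / ln(0.000164586)
  = -20.48438 / -8.71208 ≈ 2.35126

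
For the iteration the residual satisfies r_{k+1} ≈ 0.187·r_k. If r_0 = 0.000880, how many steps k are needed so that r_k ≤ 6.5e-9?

After k steps, r_k ≈ 0.000880·0.187^k.
Need 0.187^k ≤ 6.5e-9/0.000880 = 7.38636e-06.
k ≥ ln(7.38636e-06)/ln(0.187) = -11.8159/-1.67665 = 7.047.
Smallest integer k = 8.

8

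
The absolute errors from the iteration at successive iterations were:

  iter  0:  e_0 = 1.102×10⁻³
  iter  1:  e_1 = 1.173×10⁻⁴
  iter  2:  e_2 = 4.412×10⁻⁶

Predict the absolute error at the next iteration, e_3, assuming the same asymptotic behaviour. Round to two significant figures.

3.6e-8

First estimate the order: p ≈ ln(e_2/e_1) / ln(e_1/e_0) = ln(4.412×10⁻⁶/1.173×10⁻⁴)/ln(1.173×10⁻⁴/1.102×10⁻³) = ln(0.037613)/ln(0.106443) ≈ 1.4644.
Then e_3 ≈ e_2·(e_2/e_1)^p = 4.412×10⁻⁶·(0.037613)^1.4644 = 4.412×10⁻⁶·0.00819832 ≈ 3.617e-08.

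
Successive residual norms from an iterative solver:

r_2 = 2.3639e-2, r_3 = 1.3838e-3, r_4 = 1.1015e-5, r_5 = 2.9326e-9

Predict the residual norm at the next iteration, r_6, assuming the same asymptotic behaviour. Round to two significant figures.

First estimate the order: p ≈ ln(r_5/r_4) / ln(r_4/r_3) = ln(2.9326e-9/1.1015e-5)/ln(1.1015e-5/1.3838e-3) = ln(0.000266237)/ln(0.00795997) ≈ 1.7030.
Then r_6 ≈ r_5·(r_5/r_4)^p = 2.9326e-9·(0.000266237)^1.7030 = 2.9326e-9·8.17019e-07 ≈ 2.396e-15.

2.4e-15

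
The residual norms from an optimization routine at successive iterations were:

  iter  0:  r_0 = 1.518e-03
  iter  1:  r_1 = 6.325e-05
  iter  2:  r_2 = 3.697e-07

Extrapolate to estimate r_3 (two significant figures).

9.0e-11

First estimate the order: p ≈ ln(r_2/r_1) / ln(r_1/r_0) = ln(3.697e-07/6.325e-05)/ln(6.325e-05/1.518e-03) = ln(0.00584506)/ln(0.0416667) ≈ 1.6180.
Then r_3 ≈ r_2·(r_2/r_1)^p = 3.697e-07·(0.00584506)^1.6180 = 3.697e-07·0.000243593 ≈ 9.006e-11.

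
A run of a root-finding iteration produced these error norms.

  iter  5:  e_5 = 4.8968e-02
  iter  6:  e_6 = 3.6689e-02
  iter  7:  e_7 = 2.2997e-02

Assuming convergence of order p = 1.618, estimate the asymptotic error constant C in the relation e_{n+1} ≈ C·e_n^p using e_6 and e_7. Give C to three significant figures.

4.83

C ≈ e_7 / e_6^1.618
  = 2.2997e-02 / (3.6689e-02)^1.618
  = 2.2997e-02 / 0.00475794 ≈ 4.8334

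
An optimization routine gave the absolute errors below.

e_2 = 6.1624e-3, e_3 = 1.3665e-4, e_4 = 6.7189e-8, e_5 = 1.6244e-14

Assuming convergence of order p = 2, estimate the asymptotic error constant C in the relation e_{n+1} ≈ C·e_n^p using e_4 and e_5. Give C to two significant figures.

3.6

C ≈ e_5 / e_4^2
  = 1.6244e-14 / (6.7189e-8)^2
  = 1.6244e-14 / 4.51436e-15 ≈ 3.5983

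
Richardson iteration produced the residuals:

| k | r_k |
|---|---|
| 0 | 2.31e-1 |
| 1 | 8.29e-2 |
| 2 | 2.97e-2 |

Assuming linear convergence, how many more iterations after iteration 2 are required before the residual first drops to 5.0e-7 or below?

Rate ρ ≈ r_2/r_1 = 2.97e-2/8.29e-2 = 0.3583.
After j more steps, r_{2+j} ≈ 2.97e-2·ρ^j; need ρ^j ≤ 5.0e-7/2.97e-2 = 1.6835e-05.
j ≥ ln(1.6835e-05)/ln(0.3583) = -10.9921/-1.02638 = 10.710.
So 11 more iterations are needed.

11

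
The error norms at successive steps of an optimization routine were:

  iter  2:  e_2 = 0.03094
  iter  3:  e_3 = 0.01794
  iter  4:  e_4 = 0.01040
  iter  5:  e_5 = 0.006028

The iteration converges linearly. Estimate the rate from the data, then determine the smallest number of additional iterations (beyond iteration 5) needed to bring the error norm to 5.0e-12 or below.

Rate ρ ≈ e_5/e_4 = 0.006028/0.01040 = 0.5796.
After j more steps, e_{5+j} ≈ 0.006028·ρ^j; need ρ^j ≤ 5.0e-12/0.006028 = 8.29463e-10.
j ≥ ln(8.29463e-10)/ln(0.5796) = -20.9102/-0.54542 = 38.338.
So 39 more iterations are needed.

39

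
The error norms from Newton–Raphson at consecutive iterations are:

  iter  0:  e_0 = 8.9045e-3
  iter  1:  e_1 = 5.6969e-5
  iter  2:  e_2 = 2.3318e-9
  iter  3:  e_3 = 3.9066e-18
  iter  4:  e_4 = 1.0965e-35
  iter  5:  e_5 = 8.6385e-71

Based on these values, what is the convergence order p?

Consecutive ratios: e_5/e_4 = 8.6385e-71/1.0965e-35 = 7.87825e-36, e_4/e_3 = 1.0965e-35/3.9066e-18 = 2.80679e-18.
p ≈ ln(7.87825e-36)/ln(2.80679e-18) = -80.8290/-40.4145 ≈ 2.00.
So the convergence is quadratic (order 2).

2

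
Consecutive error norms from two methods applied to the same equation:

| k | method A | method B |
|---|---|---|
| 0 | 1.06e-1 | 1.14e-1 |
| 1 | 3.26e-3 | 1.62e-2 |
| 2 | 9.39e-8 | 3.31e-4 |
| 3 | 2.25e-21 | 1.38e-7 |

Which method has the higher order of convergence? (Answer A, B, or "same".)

A

Method A: p ≈ ln(2.25e-21/9.39e-8)/ln(9.39e-8/3.26e-3) ≈ 3.00.
Method B: p ≈ ln(1.38e-7/3.31e-4)/ln(3.31e-4/1.62e-2) ≈ 2.00.
Method A has the higher order (≈3.0 vs ≈2.0).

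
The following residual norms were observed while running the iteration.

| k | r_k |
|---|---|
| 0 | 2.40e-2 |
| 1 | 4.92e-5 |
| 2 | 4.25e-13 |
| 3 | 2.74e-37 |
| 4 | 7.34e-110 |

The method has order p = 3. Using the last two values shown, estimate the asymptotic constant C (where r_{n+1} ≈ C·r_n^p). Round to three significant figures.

3.57

C ≈ r_4 / r_3^3
  = 7.34e-110 / (2.74e-37)^3
  = 7.34e-110 / 2.05708e-110 ≈ 3.5682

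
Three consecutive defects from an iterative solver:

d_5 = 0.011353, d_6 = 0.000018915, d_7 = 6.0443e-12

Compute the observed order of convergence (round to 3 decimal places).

2.338

p ≈ ln(d_7/d_6) / ln(d_6/d_5)
  = ln(6.0443e-12/0.000018915) / ln(0.000018915/0.011353)
  = ln(3.19551e-07) / ln(0.00166608)
  = -14.956349 / -6.397282 ≈ 2.337922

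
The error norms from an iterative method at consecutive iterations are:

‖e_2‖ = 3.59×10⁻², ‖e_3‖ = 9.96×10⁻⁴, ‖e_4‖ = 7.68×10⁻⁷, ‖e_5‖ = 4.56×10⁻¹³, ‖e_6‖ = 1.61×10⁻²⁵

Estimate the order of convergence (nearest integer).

2

Consecutive ratios: ‖e_6‖/‖e_5‖ = 1.61×10⁻²⁵/4.56×10⁻¹³ = 3.5307e-13, ‖e_5‖/‖e_4‖ = 4.56×10⁻¹³/7.68×10⁻⁷ = 5.9375e-07.
p ≈ ln(3.5307e-13)/ln(5.9375e-07) = -28.6721/-14.3368 ≈ 2.00.
So the convergence is quadratic (order 2).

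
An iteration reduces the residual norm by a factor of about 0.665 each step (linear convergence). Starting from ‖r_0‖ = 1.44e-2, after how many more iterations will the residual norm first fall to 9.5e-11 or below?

After k steps, ‖r_k‖ ≈ 1.44e-2·0.665^k.
Need 0.665^k ≤ 9.5e-11/1.44e-2 = 6.59722e-09.
k ≥ ln(6.59722e-09)/ln(0.665) = -18.8366/-0.40797 = 46.172.
Smallest integer k = 47.

47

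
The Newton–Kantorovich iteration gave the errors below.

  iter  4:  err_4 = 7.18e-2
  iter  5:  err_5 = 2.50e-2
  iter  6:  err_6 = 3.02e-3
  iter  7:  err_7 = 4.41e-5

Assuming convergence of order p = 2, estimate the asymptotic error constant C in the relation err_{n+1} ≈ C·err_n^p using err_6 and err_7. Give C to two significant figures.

C ≈ err_7 / err_6^2
  = 4.41e-5 / (3.02e-3)^2
  = 4.41e-5 / 9.1204e-06 ≈ 4.8353

4.8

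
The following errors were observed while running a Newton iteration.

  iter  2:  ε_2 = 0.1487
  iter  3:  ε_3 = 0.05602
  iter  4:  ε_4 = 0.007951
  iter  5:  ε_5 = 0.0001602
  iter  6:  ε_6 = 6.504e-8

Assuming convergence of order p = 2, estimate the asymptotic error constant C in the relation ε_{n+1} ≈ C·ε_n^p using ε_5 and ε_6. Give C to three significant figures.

2.53

C ≈ ε_6 / ε_5^2
  = 6.504e-8 / (0.0001602)^2
  = 6.504e-8 / 2.5664e-08 ≈ 2.5343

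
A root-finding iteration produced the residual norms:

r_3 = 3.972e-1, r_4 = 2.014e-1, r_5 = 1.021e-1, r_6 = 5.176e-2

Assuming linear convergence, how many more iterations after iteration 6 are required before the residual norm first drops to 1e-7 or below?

20

Rate ρ ≈ r_6/r_5 = 5.176e-2/1.021e-1 = 0.5070.
After j more steps, r_{6+j} ≈ 5.176e-2·ρ^j; need ρ^j ≤ 1e-7/5.176e-2 = 1.93199e-06.
j ≥ ln(1.93199e-06)/ln(0.5070) = -13.1570/-0.67924 = 19.370.
So 20 more iterations are needed.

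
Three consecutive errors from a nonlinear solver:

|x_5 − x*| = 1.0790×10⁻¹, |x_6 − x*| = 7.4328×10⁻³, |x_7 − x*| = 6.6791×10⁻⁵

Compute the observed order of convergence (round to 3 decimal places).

1.761

p ≈ ln(|x_7 − x*|/|x_6 − x*|) / ln(|x_6 − x*|/|x_5 − x*|)
  = ln(6.6791×10⁻⁵/7.4328×10⁻³) / ln(7.4328×10⁻³/1.0790×10⁻¹)
  = ln(0.00898598) / ln(0.068886)
  = -4.712090 / -2.675302 ≈ 1.761330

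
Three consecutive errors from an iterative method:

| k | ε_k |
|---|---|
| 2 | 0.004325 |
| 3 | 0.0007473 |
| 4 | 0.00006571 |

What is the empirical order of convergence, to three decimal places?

p ≈ ln(ε_4/ε_3) / ln(ε_3/ε_2)
  = ln(0.00006571/0.0007473) / ln(0.0007473/0.004325)
  = ln(0.0879299) / ln(0.172786)
  = -2.431215 / -1.755701 ≈ 1.384755

1.385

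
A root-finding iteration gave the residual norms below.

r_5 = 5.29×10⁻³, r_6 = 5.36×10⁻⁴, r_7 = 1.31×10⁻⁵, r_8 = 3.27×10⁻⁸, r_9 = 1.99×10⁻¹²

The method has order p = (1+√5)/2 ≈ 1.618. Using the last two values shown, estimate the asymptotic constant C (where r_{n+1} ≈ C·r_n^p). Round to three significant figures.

C ≈ r_9 / r_8^1.618
  = 1.99×10⁻¹² / (3.27×10⁻⁸)^1.618
  = 1.99×10⁻¹² / 7.73639e-13 ≈ 2.5723

2.57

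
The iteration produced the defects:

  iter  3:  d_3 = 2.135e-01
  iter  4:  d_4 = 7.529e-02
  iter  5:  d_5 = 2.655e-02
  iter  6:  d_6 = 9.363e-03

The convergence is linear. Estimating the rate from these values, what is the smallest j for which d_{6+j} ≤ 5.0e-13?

23

Rate ρ ≈ d_6/d_5 = 9.363e-03/2.655e-02 = 0.3527.
After j more steps, d_{6+j} ≈ 9.363e-03·ρ^j; need ρ^j ≤ 5.0e-13/9.363e-03 = 5.34017e-11.
j ≥ ln(5.34017e-11)/ln(0.3527) = -23.6532/-1.04214 = 22.697.
So 23 more iterations are needed.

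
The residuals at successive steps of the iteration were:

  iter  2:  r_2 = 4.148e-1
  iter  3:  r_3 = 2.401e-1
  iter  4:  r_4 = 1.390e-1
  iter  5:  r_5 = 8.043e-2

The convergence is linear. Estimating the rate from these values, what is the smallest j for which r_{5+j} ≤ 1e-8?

Rate ρ ≈ r_5/r_4 = 8.043e-2/1.390e-1 = 0.5786.
After j more steps, r_{5+j} ≈ 8.043e-2·ρ^j; need ρ^j ≤ 1e-8/8.043e-2 = 1.24332e-07.
j ≥ ln(1.24332e-07)/ln(0.5786) = -15.9003/-0.54714 = 29.061.
So 30 more iterations are needed.

30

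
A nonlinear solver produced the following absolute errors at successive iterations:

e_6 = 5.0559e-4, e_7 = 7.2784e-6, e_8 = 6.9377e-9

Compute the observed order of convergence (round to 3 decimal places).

1.640

p ≈ ln(e_8/e_7) / ln(e_7/e_6)
  = ln(6.9377e-9/7.2784e-6) / ln(7.2784e-6/5.0559e-4)
  = ln(0.00095319) / ln(0.0143959)
  = -6.955696 / -4.240812 ≈ 1.640180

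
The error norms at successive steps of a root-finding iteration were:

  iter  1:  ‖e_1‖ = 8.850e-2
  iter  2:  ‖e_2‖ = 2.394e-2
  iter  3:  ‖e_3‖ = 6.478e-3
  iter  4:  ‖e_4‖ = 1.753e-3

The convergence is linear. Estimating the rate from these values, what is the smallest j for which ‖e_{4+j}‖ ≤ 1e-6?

Rate ρ ≈ ‖e_4‖/‖e_3‖ = 1.753e-3/6.478e-3 = 0.2706.
After j more steps, ‖e_{4+j}‖ ≈ 1.753e-3·ρ^j; need ρ^j ≤ 1e-6/1.753e-3 = 0.000570451.
j ≥ ln(0.000570451)/ln(0.2706) = -7.4691/-1.30711 = 5.714.
So 6 more iterations are needed.

6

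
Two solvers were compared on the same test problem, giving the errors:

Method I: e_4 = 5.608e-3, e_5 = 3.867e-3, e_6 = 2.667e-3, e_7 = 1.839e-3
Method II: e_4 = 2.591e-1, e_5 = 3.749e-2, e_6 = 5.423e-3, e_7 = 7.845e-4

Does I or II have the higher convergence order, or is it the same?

same

Method I: p ≈ ln(1.839e-3/2.667e-3)/ln(2.667e-3/3.867e-3) ≈ 1.00.
Method II: p ≈ ln(7.845e-4/5.423e-3)/ln(5.423e-3/3.749e-2) ≈ 1.00.
Both orders ≈ 1.0 — effectively the same.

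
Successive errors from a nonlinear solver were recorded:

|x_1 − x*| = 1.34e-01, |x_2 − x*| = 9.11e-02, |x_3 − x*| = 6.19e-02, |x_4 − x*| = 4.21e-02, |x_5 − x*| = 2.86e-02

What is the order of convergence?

Consecutive ratios: |x_5 − x*|/|x_4 − x*| = 2.86e-02/4.21e-02 = 0.679335, |x_4 − x*|/|x_3 − x*| = 4.21e-02/6.19e-02 = 0.680129.
p ≈ ln(0.679335)/ln(0.680129) = -0.3866/-0.3855 ≈ 1.00.
So the convergence is linear (order 1).

1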